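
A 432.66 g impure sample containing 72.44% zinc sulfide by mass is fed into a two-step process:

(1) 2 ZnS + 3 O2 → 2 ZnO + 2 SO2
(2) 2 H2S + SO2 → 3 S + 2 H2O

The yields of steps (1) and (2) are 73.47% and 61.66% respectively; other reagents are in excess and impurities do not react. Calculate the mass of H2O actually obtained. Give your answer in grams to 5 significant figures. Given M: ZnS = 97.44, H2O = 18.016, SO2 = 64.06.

52.504 g

Pure ZnS = 432.66 × 0.7244 = 313.419 g.
n(ZnS) = 313.419 / 97.44 = 3.21653 mol.
Step 1 (ZnS:SO2 = 2:2): theoretical n(SO2) = 3.21653 mol; at 73.47% yield, n(SO2) = 2.36319 mol.
Step 2 (SO2:H2O = 1:2): theoretical n(H2O) = 4.72637 mol, so theoretical mass = 4.72637 × 18.016 = 85.1503 g.
At 61.66% yield, actual mass of H2O = 85.1503 × 0.6166 = 52.5037 g.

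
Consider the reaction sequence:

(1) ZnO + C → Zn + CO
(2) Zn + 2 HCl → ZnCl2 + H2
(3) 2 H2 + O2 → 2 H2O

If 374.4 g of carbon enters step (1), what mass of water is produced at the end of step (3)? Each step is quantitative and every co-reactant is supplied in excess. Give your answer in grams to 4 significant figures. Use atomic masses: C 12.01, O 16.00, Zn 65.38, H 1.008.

561.6 g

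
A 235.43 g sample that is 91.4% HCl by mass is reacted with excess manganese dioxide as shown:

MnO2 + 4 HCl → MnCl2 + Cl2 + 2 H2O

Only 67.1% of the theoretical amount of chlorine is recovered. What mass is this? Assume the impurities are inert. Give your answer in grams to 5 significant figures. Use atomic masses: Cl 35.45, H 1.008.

70.198 g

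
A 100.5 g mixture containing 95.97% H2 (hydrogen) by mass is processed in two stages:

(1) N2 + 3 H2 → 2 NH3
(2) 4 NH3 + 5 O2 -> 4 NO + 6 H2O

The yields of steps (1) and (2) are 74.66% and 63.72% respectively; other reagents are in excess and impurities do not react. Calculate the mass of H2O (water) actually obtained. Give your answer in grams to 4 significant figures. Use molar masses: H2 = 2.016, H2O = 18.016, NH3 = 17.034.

410.0 g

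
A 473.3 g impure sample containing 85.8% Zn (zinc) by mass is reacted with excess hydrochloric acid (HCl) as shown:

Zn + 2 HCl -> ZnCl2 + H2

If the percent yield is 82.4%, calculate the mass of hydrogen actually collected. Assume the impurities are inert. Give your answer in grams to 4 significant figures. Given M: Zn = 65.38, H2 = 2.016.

10.32 g

Pure Zn available = 473.3 g × 0.858 = 406.09 g.
n(Zn) = 406.09 g / 65.38 g/mol = 6.2112 mol.
From the equation the Zn:H2 mole ratio is 1:1, so n(H2) = 6.2112 × 1/1 = 6.2112 mol.
Mass of H2 = 6.2112 mol × 2.016 g/mol = 12.522 g.
Actual mass collected = 12.522 g × 0.824 = 10.318 g.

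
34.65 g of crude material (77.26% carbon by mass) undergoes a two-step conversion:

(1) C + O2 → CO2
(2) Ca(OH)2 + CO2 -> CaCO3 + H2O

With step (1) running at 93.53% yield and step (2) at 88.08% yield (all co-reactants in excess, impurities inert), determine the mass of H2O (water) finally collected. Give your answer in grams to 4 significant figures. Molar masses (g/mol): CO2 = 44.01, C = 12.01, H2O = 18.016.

Pure C = 34.65 × 0.7726 = 26.771 g.
n(C) = 26.771 / 12.01 = 2.2290 mol.
Step 1 (C:CO2 = 1:1): theoretical n(CO2) = 2.2290 mol; at 93.53% yield, n(CO2) = 2.0848 mol.
Step 2 (CO2:H2O = 1:1): theoretical n(H2O) = 2.0848 mol, so theoretical mass = 2.0848 × 18.016 = 37.560 g.
At 88.08% yield, actual mass of H2O = 37.560 × 0.8808 = 33.083 g.

33.08 g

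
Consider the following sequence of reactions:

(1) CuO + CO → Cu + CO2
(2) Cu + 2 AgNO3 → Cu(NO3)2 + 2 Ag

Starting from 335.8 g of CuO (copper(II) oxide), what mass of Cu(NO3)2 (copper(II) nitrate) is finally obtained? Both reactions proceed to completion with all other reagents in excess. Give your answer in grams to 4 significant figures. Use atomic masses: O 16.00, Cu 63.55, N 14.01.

791.8 g

M(CuO) = 63.55 + 16.00 = 79.55 g/mol.
M(Cu(NO3)2) = 63.55 + 2(14.01) + 6(16.00) = 187.57 g/mol.
n(CuO) = 335.80 / 79.55 = 4.2212 mol.
Step 1 gives a 1:1 ratio of CuO to Cu, so n(Cu) = 4.2212 mol.
In step 2 the Cu:Cu(NO3)2 ratio is 1:1, so n(Cu(NO3)2) = 4.2212 mol.
Mass of Cu(NO3)2 = 4.2212 × 187.57 = 791.78 g.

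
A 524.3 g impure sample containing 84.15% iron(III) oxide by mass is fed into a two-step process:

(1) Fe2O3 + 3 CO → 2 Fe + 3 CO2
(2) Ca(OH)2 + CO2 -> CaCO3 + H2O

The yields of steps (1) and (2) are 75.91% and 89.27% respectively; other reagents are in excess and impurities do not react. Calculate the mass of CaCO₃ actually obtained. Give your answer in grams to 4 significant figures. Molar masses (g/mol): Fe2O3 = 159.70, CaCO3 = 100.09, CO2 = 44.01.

562.1 g

Pure Fe2O3 = 524.3 × 0.8415 = 441.20 g.
n(Fe2O3) = 441.20 / 159.70 = 2.7627 mol.
Step 1 (Fe2O3:CO2 = 1:3): theoretical n(CO2) = 8.2880 mol; at 75.91% yield, n(CO2) = 6.2914 mol.
Step 2 (CO2:CaCO3 = 1:1): theoretical n(CaCO3) = 6.2914 mol, so theoretical mass = 6.2914 × 100.09 = 629.71 g.
At 89.27% yield, actual mass of CaCO3 = 629.71 × 0.8927 = 562.14 g.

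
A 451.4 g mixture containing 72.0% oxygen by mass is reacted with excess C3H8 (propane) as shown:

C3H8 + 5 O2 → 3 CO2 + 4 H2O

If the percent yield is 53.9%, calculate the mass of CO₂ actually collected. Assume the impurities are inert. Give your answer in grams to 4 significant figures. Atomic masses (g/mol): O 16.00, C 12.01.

Pure O2 available = 451.4 g × 0.720 = 325.01 g.
M(O2) = 2(16.00) = 32.00 g/mol.
M(CO2) = 12.01 + 2(16.00) = 44.01 g/mol.
n(O2) = 325.01 g / 32.00 g/mol = 10.156 mol.
From the equation the O2:CO2 mole ratio is 5:3, so n(CO2) = 10.156 × 3/5 = 6.0939 mol.
Mass of CO2 = 6.0939 mol × 44.01 g/mol = 268.19 g.
Actual mass collected = 268.19 g × 0.539 = 144.56 g.

144.6 g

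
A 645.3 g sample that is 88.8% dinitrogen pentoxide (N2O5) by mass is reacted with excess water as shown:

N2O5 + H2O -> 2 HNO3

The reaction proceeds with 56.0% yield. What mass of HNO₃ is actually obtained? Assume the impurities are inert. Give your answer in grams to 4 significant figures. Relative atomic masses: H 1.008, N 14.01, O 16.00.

Pure N2O5 available = 645.3 g × 0.888 = 573.03 g.
M(N2O5) = 2(14.01) + 5(16.00) = 108.02 g/mol.
M(HNO3) = 1.008 + 14.01 + 3(16.00) = 63.018 g/mol.
n(N2O5) = 573.03 g / 108.02 g/mol = 5.3048 mol.
From the equation the N2O5:HNO3 mole ratio is 1:2, so n(HNO3) = 5.3048 × 2/1 = 10.610 mol.
Mass of HNO3 = 10.610 mol × 63.018 g/mol = 668.60 g.
Actual mass collected = 668.60 g × 0.560 = 374.41 g.

374.4 g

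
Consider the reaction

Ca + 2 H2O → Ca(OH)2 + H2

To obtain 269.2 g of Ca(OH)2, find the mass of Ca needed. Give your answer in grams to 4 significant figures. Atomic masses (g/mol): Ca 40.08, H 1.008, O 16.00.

145.6 g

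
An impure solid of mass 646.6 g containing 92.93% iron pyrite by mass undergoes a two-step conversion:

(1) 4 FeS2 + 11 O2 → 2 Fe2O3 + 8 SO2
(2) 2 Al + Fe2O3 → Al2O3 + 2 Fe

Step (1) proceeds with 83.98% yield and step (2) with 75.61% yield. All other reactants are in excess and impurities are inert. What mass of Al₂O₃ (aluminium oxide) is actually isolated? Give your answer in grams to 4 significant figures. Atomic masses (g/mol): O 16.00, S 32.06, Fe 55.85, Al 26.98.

162.1 g

Pure FeS2 = 646.6 × 0.9293 = 600.89 g.
M(FeS2) = 55.85 + 2(32.06) = 119.97 g/mol.
M(Al2O3) = 2(26.98) + 3(16.00) = 101.96 g/mol.
n(FeS2) = 600.89 / 119.97 = 5.0086 mol.
Step 1 (FeS2:Fe2O3 = 4:2): theoretical n(Fe2O3) = 2.5043 mol; at 83.98% yield, n(Fe2O3) = 2.1031 mol.
Step 2 (Fe2O3:Al2O3 = 1:1): theoretical n(Al2O3) = 2.1031 mol, so theoretical mass = 2.1031 × 101.96 = 214.43 g.
At 75.61% yield, actual mass of Al2O3 = 214.43 × 0.7561 = 162.13 g.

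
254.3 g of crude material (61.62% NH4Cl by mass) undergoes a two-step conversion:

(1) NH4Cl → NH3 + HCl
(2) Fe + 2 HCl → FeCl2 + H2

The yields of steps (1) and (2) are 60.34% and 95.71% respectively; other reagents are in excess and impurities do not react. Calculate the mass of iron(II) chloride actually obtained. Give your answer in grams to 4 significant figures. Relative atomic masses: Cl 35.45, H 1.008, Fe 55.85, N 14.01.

107.2 g

Pure NH4Cl = 254.3 × 0.6162 = 156.70 g.
M(NH4Cl) = 14.01 + 4(1.008) + 35.45 = 53.492 g/mol.
M(FeCl2) = 55.85 + 2(35.45) = 126.75 g/mol.
n(NH4Cl) = 156.70 / 53.492 = 2.9294 mol.
Step 1 (NH4Cl:HCl = 1:1): theoretical n(HCl) = 2.9294 mol; at 60.34% yield, n(HCl) = 1.7676 mol.
Step 2 (HCl:FeCl2 = 2:1): theoretical n(FeCl2) = 0.88380 mol, so theoretical mass = 0.88380 × 126.75 = 112.02 g.
At 95.71% yield, actual mass of FeCl2 = 112.02 × 0.9571 = 107.22 g.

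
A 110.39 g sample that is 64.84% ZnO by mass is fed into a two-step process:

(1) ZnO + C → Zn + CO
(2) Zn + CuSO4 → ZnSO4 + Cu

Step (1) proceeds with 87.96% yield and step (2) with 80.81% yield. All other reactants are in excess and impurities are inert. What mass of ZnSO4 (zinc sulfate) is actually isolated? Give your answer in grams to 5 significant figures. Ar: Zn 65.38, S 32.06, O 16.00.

Pure ZnO = 110.39 × 0.6484 = 71.5769 g.
M(ZnO) = 65.38 + 16.00 = 81.38 g/mol.
M(ZnSO4) = 65.38 + 32.06 + 4(16.00) = 161.44 g/mol.
n(ZnO) = 71.5769 / 81.38 = 0.879539 mol.
Step 1 (ZnO:Zn = 1:1): theoretical n(Zn) = 0.879539 mol; at 87.96% yield, n(Zn) = 0.773642 mol.
Step 2 (Zn:ZnSO4 = 1:1): theoretical n(ZnSO4) = 0.773642 mol, so theoretical mass = 0.773642 × 161.44 = 124.897 g.
At 80.81% yield, actual mass of ZnSO4 = 124.897 × 0.8081 = 100.929 g.

100.93 g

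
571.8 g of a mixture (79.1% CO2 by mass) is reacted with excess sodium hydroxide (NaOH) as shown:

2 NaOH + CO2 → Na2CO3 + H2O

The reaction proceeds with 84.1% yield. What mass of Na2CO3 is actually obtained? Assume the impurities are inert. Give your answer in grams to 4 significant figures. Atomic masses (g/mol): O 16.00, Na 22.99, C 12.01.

916.1 g

Pure CO2 available = 571.8 g × 0.791 = 452.29 g.
M(CO2) = 12.01 + 2(16.00) = 44.01 g/mol.
M(Na2CO3) = 2(22.99) + 12.01 + 3(16.00) = 105.99 g/mol.
n(CO2) = 452.29 g / 44.01 g/mol = 10.277 mol.
From the equation the CO2:Na2CO3 mole ratio is 1:1, so n(Na2CO3) = 10.277 × 1/1 = 10.277 mol.
Mass of Na2CO3 = 10.277 mol × 105.99 g/mol = 1089.3 g.
Actual mass collected = 1089.3 g × 0.841 = 916.07 g.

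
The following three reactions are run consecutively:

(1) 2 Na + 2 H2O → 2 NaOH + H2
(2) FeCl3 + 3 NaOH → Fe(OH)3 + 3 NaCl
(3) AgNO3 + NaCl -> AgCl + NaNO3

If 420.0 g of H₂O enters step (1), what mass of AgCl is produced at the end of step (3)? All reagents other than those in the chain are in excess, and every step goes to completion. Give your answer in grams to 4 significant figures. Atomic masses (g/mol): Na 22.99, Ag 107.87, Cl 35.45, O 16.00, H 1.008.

3341 g

M(H2O) = 2(1.008) + 16.00 = 18.016 g/mol.
M(AgCl) = 107.87 + 35.45 = 143.32 g/mol.
n(H2O) = 420.0 / 18.016 = 23.313 mol.
Reaction (1): H2O→NaOH ratio 2:2 ⇒ n(NaOH) = 23.313 mol.
Reaction (2): NaOH→NaCl ratio 3:3 ⇒ n(NaCl) = 23.313 mol.
Reaction (3): NaCl→AgCl ratio 1:1 ⇒ n(AgCl) = 23.313 mol.
Mass of AgCl = 23.313 × 143.32 = 3341.2 g.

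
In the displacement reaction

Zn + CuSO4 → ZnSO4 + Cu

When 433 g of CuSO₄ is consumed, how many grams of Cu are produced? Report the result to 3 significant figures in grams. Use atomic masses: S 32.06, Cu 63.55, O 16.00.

M(CuSO4) = 63.55 + 32.06 + 4(16.00) = 159.61 g/mol.
M(Cu) = 63.55 g/mol.
n(CuSO4) = 433.0 g / 159.61 g/mol = 2.713 mol.
From the equation the CuSO4:Cu mole ratio is 1:1, so n(Cu) = 2.713 × 1/1 = 2.713 mol.
Mass of Cu = 2.713 mol × 63.55 g/mol = 172.4 g.

172 g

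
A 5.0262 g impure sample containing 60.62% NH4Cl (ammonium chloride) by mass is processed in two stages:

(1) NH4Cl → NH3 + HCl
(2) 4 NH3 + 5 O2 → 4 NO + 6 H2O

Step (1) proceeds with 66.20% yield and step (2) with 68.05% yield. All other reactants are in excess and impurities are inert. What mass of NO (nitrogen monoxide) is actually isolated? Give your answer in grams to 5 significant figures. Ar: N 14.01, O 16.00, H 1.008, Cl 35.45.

0.77005 g

Pure NH4Cl = 5.0262 × 0.6062 = 3.04688 g.
M(NH4Cl) = 14.01 + 4(1.008) + 35.45 = 53.492 g/mol.
M(NO) = 14.01 + 16.00 = 30.01 g/mol.
n(NH4Cl) = 3.04688 / 53.492 = 0.0569596 mol.
Step 1 (NH4Cl:NH3 = 1:1): theoretical n(NH3) = 0.0569596 mol; at 66.20% yield, n(NH3) = 0.0377072 mol.
Step 2 (NH3:NO = 4:4): theoretical n(NO) = 0.0377072 mol, so theoretical mass = 0.0377072 × 30.01 = 1.13159 g.
At 68.05% yield, actual mass of NO = 1.13159 × 0.6805 = 0.770050 g.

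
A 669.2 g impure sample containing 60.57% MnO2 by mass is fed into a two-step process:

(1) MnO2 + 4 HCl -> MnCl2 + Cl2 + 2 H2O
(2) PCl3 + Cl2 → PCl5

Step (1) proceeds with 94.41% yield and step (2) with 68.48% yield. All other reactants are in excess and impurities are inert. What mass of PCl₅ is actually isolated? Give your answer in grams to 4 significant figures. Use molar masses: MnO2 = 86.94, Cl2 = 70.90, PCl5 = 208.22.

627.6 g

Pure MnO2 = 669.2 × 0.6057 = 405.33 g.
n(MnO2) = 405.33 / 86.94 = 4.6622 mol.
Step 1 (MnO2:Cl2 = 1:1): theoretical n(Cl2) = 4.6622 mol; at 94.41% yield, n(Cl2) = 4.4016 mol.
Step 2 (Cl2:PCl5 = 1:1): theoretical n(PCl5) = 4.4016 mol, so theoretical mass = 4.4016 × 208.22 = 916.50 g.
At 68.48% yield, actual mass of PCl5 = 916.50 × 0.6848 = 627.62 g.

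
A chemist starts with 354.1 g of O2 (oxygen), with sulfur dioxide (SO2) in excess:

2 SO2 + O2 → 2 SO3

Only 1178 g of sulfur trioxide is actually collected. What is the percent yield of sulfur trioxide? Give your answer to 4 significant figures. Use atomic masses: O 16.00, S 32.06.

66.49 %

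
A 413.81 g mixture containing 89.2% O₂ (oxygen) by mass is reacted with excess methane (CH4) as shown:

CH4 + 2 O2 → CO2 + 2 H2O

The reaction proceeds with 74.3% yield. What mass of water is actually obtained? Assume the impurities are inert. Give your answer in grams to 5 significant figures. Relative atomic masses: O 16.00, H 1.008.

154.41 g

Pure O2 available = 413.81 g × 0.892 = 369.119 g.
M(O2) = 2(16.00) = 32.00 g/mol.
M(H2O) = 2(1.008) + 16.00 = 18.016 g/mol.
n(O2) = 369.119 g / 32.00 g/mol = 11.5350 mol.
From the equation the O2:H2O mole ratio is 2:2, so n(H2O) = 11.5350 × 2/2 = 11.5350 mol.
Mass of H2O = 11.5350 mol × 18.016 g/mol = 207.814 g.
Actual mass collected = 207.814 g × 0.743 = 154.406 g.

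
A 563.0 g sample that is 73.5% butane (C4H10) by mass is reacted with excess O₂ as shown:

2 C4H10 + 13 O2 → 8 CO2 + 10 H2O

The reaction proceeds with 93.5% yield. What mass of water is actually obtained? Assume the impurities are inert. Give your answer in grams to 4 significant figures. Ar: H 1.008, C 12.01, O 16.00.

599.7 g

Pure C4H10 available = 563.0 g × 0.735 = 413.81 g.
M(C4H10) = 4(12.01) + 10(1.008) = 58.12 g/mol.
M(H2O) = 2(1.008) + 16.00 = 18.016 g/mol.
n(C4H10) = 413.81 g / 58.12 g/mol = 7.1198 mol.
From the equation the C4H10:H2O mole ratio is 2:10, so n(H2O) = 7.1198 × 10/2 = 35.599 mol.
Mass of H2O = 35.599 mol × 18.016 g/mol = 641.36 g.
Actual mass collected = 641.36 g × 0.935 = 599.67 g.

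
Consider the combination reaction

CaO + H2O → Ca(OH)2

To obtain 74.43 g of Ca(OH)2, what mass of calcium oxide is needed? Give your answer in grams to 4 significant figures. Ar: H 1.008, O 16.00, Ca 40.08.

M(Ca(OH)2) = 40.08 + 2(16.00) + 2(1.008) = 74.096 g/mol.
M(CaO) = 40.08 + 16.00 = 56.08 g/mol.
n(Ca(OH)2) = 74.430 g / 74.096 g/mol = 1.0045 mol.
From the equation the Ca(OH)2:CaO mole ratio is 1:1, so n(CaO) = 1.0045 × 1/1 = 1.0045 mol.
Mass of CaO = 1.0045 mol × 56.08 g/mol = 56.333 g.

56.33 g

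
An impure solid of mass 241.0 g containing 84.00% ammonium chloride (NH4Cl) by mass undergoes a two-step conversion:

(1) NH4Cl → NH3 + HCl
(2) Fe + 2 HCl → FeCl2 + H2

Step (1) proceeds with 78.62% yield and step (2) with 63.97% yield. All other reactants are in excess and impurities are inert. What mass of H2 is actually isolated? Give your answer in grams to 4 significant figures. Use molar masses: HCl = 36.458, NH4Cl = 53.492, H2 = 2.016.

1.919 g

Pure NH4Cl = 241.0 × 0.8400 = 202.44 g.
n(NH4Cl) = 202.44 / 53.492 = 3.7845 mol.
Step 1 (NH4Cl:HCl = 1:1): theoretical n(HCl) = 3.7845 mol; at 78.62% yield, n(HCl) = 2.9754 mol.
Step 2 (HCl:H2 = 2:1): theoretical n(H2) = 1.4877 mol, so theoretical mass = 1.4877 × 2.016 = 2.9992 g.
At 63.97% yield, actual mass of H2 = 2.9992 × 0.6397 = 1.9186 g.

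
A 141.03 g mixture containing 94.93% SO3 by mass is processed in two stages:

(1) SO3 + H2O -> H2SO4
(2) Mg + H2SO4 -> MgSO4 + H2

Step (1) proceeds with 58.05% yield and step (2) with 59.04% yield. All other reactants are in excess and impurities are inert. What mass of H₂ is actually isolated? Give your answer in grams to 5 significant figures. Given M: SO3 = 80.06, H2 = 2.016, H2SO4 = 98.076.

1.1554 g

Pure SO3 = 141.03 × 0.9493 = 133.880 g.
n(SO3) = 133.880 / 80.06 = 1.67224 mol.
Step 1 (SO3:H2SO4 = 1:1): theoretical n(H2SO4) = 1.67224 mol; at 58.05% yield, n(H2SO4) = 0.970737 mol.
Step 2 (H2SO4:H2 = 1:1): theoretical n(H2) = 0.970737 mol, so theoretical mass = 0.970737 × 2.016 = 1.95701 g.
At 59.04% yield, actual mass of H2 = 1.95701 × 0.5904 = 1.15542 g.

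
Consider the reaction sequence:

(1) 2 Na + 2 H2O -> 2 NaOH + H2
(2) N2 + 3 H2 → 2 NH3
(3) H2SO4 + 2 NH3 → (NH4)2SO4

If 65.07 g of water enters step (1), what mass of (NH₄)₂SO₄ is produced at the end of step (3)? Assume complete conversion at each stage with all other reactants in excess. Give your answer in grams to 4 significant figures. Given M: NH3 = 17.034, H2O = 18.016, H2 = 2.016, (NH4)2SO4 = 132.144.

79.55 g

n(H2O) = 65.07 / 18.016 = 3.6118 mol.
Reaction (1): H2O→H2 ratio 2:1 ⇒ n(H2) = 1.8059 mol.
Reaction (2): H2→NH3 ratio 3:2 ⇒ n(NH3) = 1.2039 mol.
Reaction (3): NH3→(NH4)2SO4 ratio 2:1 ⇒ n((NH4)2SO4) = 0.60196 mol.
Mass of (NH4)2SO4 = 0.60196 × 132.144 = 79.546 g.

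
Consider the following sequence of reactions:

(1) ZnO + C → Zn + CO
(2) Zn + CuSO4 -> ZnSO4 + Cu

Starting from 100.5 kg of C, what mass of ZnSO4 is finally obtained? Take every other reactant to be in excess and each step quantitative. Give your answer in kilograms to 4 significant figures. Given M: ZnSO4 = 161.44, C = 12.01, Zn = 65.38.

1351 kg

100.5 kg = 100500 g.
n(C) = 100500 / 12.01 = 8368.0 mol.
Step 1 gives a 1:1 ratio of C to Zn, so n(Zn) = 8368.0 mol.
In step 2 the Zn:ZnSO4 ratio is 1:1, so n(ZnSO4) = 8368.0 mol.
Mass of ZnSO4 = 8368.0 × 161.44 = 1.3509 × 10^6 g = 1351 kg.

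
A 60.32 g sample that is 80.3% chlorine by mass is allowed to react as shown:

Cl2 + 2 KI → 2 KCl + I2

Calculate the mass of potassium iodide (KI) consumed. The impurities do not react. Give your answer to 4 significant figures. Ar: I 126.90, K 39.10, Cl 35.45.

Mass of pure Cl2 = 60.32 g × 0.803 = 48.437 g.
M(Cl2) = 2(35.45) = 70.90 g/mol.
M(KI) = 39.10 + 126.90 = 166.00 g/mol.
n(Cl2) = 48.437 g / 70.90 g/mol = 0.68317 mol.
From the equation the Cl2:KI mole ratio is 1:2, so n(KI) = 0.68317 × 2/1 = 1.3663 mol.
Mass of KI = 1.3663 mol × 166.00 g/mol = 226.81 g.

226.8 g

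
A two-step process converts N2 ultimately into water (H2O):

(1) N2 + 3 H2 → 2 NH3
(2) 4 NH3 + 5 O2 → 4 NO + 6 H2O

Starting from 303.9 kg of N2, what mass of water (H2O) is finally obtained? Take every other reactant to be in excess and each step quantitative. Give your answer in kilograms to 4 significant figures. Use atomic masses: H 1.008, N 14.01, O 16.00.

M(N2) = 2(14.01) = 28.02 g/mol.
M(H2O) = 2(1.008) + 16.00 = 18.016 g/mol.
303.9 kg = 303900 g.
n(N2) = 303900 / 28.02 = 10846 mol.
Step 1 gives a 1:2 ratio of N2 to NH3, so n(NH3) = 21692 mol.
In step 2 the NH3:H2O ratio is 4:6, so n(H2O) = 32537 mol.
Mass of H2O = 32537 × 18.016 = 586200 g = 586.2 kg.

586.2 kg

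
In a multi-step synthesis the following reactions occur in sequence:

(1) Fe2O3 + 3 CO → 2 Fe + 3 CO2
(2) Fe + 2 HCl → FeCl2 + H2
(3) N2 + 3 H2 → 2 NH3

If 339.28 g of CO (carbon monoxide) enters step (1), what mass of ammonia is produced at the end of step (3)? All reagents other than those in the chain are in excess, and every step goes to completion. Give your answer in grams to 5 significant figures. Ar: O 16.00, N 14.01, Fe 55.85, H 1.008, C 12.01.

M(CO) = 12.01 + 16.00 = 28.01 g/mol.
M(NH3) = 14.01 + 3(1.008) = 17.034 g/mol.
n(CO) = 339.28 / 28.01 = 12.1128 mol.
Reaction (1): CO→Fe ratio 3:2 ⇒ n(Fe) = 8.07521 mol.
Reaction (2): Fe→H2 ratio 1:1 ⇒ n(H2) = 8.07521 mol.
Reaction (3): H2→NH3 ratio 3:2 ⇒ n(NH3) = 5.38347 mol.
Mass of NH3 = 5.38347 × 17.034 = 91.7021 g.

91.702 g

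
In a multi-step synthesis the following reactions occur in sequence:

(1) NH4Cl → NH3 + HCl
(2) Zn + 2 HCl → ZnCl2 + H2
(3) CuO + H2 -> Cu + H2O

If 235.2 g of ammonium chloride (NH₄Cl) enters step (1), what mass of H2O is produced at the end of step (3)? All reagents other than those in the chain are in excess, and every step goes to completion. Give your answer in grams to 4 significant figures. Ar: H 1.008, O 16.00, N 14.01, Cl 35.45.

M(NH4Cl) = 14.01 + 4(1.008) + 35.45 = 53.492 g/mol.
M(H2O) = 2(1.008) + 16.00 = 18.016 g/mol.
n(NH4Cl) = 235.2 / 53.492 = 4.3969 mol.
Reaction (1): NH4Cl→HCl ratio 1:1 ⇒ n(HCl) = 4.3969 mol.
Reaction (2): HCl→H2 ratio 2:1 ⇒ n(H2) = 2.1985 mol.
Reaction (3): H2→H2O ratio 1:1 ⇒ n(H2O) = 2.1985 mol.
Mass of H2O = 2.1985 × 18.016 = 39.607 g.

39.61 g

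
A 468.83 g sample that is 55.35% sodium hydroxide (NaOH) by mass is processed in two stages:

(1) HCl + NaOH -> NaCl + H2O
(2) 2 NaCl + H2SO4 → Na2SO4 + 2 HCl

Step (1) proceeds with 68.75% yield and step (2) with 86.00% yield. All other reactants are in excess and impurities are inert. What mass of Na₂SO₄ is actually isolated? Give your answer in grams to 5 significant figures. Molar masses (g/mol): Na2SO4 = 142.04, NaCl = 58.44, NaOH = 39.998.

272.42 g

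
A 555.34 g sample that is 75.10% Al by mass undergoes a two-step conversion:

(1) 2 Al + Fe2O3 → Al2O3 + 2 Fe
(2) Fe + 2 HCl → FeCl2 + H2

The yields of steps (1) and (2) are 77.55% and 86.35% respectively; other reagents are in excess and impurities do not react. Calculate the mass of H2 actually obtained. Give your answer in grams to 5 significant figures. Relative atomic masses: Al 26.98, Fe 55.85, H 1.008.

Pure Al = 555.34 × 0.7510 = 417.060 g.
M(Al) = 26.98 g/mol.
M(H2) = 2(1.008) = 2.016 g/mol.
n(Al) = 417.060 / 26.98 = 15.4581 mol.
Step 1 (Al:Fe = 2:2): theoretical n(Fe) = 15.4581 mol; at 77.55% yield, n(Fe) = 11.9878 mol.
Step 2 (Fe:H2 = 1:1): theoretical n(H2) = 11.9878 mol, so theoretical mass = 11.9878 × 2.016 = 24.1674 g.
At 86.35% yield, actual mass of H2 = 24.1674 × 0.8635 = 20.8685 g.

20.869 g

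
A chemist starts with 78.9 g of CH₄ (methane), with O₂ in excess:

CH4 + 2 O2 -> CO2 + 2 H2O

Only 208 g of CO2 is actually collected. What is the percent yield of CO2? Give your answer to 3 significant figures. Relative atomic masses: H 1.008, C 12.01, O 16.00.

96.1 %

M(CH4) = 12.01 + 4(1.008) = 16.042 g/mol.
M(CO2) = 12.01 + 2(16.00) = 44.01 g/mol.
n(CH4) = 78.90 g / 16.042 g/mol = 4.918 mol.
From the equation the CH4:CO2 mole ratio is 1:1, so n(CO2) = 4.918 × 1/1 = 4.918 mol.
Mass of CO2 = 4.918 mol × 44.01 g/mol = 216.5 g.
This is the theoretical yield. Percent yield = 208 g / 216.5 g × 100% = 96.09%.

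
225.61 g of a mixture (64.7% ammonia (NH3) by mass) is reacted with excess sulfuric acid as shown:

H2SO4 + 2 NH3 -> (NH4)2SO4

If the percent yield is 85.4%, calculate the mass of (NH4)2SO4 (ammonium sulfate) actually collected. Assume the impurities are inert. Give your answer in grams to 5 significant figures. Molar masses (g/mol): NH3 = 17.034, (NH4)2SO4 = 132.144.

Pure NH3 available = 225.61 g × 0.647 = 145.970 g.
n(NH3) = 145.970 g / 17.034 g/mol = 8.56931 mol.
From the equation the NH3:(NH4)2SO4 mole ratio is 2:1, so n((NH4)2SO4) = 8.56931 × 1/2 = 4.28466 mol.
Mass of (NH4)2SO4 = 4.28466 mol × 132.144 g/mol = 566.192 g.
Actual mass collected = 566.192 g × 0.854 = 483.528 g.

483.53 g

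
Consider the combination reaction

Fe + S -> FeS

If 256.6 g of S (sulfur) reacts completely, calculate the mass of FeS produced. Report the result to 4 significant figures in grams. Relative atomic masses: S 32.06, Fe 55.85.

703.6 g

M(S) = 32.06 g/mol.
M(FeS) = 55.85 + 32.06 = 87.91 g/mol.
n(S) = 256.60 g / 32.06 g/mol = 8.0037 mol.
From the equation the S:FeS mole ratio is 1:1, so n(FeS) = 8.0037 × 1/1 = 8.0037 mol.
Mass of FeS = 8.0037 mol × 87.91 g/mol = 703.61 g.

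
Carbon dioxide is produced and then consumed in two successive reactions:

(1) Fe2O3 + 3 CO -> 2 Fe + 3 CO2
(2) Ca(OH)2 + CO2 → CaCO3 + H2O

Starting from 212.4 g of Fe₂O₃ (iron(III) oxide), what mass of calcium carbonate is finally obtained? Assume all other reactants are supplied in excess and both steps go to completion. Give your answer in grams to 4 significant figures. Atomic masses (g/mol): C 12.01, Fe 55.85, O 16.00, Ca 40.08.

399.4 g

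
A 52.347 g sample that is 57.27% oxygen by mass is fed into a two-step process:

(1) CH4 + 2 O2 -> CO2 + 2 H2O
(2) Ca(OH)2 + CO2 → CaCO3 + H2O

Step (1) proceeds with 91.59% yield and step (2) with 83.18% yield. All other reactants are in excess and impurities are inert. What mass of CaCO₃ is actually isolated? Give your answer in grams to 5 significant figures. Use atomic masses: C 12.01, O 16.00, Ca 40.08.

35.719 g

Pure O2 = 52.347 × 0.5727 = 29.9791 g.
M(O2) = 2(16.00) = 32.00 g/mol.
M(CaCO3) = 40.08 + 12.01 + 3(16.00) = 100.09 g/mol.
n(O2) = 29.9791 / 32.00 = 0.936848 mol.
Step 1 (O2:CO2 = 2:1): theoretical n(CO2) = 0.468424 mol; at 91.59% yield, n(CO2) = 0.429029 mol.
Step 2 (CO2:CaCO3 = 1:1): theoretical n(CaCO3) = 0.429029 mol, so theoretical mass = 0.429029 × 100.09 = 42.9416 g.
At 83.18% yield, actual mass of CaCO3 = 42.9416 × 0.8318 = 35.7188 g.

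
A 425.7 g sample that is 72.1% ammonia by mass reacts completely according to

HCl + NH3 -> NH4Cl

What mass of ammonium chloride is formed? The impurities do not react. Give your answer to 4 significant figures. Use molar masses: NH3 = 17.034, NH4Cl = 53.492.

963.9 g

Mass of pure NH3 = 425.7 g × 0.721 = 306.93 g.
n(NH3) = 306.93 g / 17.034 g/mol = 18.019 mol.
From the equation the NH3:NH4Cl mole ratio is 1:1, so n(NH4Cl) = 18.019 × 1/1 = 18.019 mol.
Mass of NH4Cl = 18.019 mol × 53.492 g/mol = 963.85 g.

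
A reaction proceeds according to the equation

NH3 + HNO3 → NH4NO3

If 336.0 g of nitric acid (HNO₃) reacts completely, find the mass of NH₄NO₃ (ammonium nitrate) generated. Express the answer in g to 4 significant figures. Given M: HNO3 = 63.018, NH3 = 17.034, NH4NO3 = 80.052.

426.8 g

n(HNO3) = 336.00 g / 63.018 g/mol = 5.3318 mol.
From the equation the HNO3:NH4NO3 mole ratio is 1:1, so n(NH4NO3) = 5.3318 × 1/1 = 5.3318 mol.
Mass of NH4NO3 = 5.3318 mol × 80.052 g/mol = 426.82 g.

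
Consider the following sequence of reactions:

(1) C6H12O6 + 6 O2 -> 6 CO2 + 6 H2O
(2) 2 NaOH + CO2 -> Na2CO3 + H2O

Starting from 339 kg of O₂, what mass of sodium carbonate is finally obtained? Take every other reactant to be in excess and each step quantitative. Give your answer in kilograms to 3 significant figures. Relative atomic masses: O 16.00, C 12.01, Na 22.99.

1120 kg

M(O2) = 2(16.00) = 32.00 g/mol.
M(Na2CO3) = 2(22.99) + 12.01 + 3(16.00) = 105.99 g/mol.
339 kg = 339000 g.
n(O2) = 339000 / 32.00 = 10590 mol.
Step 1 gives a 6:6 ratio of O2 to CO2, so n(CO2) = 10590 mol.
In step 2 the CO2:Na2CO3 ratio is 1:1, so n(Na2CO3) = 10590 mol.
Mass of Na2CO3 = 10590 × 105.99 = 1.123 × 10^6 g = 1120 kg.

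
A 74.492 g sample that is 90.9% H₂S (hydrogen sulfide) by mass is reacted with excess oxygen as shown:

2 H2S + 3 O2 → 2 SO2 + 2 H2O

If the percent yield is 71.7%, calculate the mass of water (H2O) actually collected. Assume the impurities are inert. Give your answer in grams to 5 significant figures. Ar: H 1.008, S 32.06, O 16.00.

25.669 g

Pure H2S available = 74.492 g × 0.909 = 67.7132 g.
M(H2S) = 2(1.008) + 32.06 = 34.076 g/mol.
M(H2O) = 2(1.008) + 16.00 = 18.016 g/mol.
n(H2S) = 67.7132 g / 34.076 g/mol = 1.98712 mol.
From the equation the H2S:H2O mole ratio is 2:2, so n(H2O) = 1.98712 × 2/2 = 1.98712 mol.
Mass of H2O = 1.98712 mol × 18.016 g/mol = 35.8000 g.
Actual mass collected = 35.8000 g × 0.717 = 25.6686 g.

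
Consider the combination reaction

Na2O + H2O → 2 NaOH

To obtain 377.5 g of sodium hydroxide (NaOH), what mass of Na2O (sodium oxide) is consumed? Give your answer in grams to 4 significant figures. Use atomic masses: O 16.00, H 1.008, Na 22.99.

292.5 g

M(NaOH) = 22.99 + 16.00 + 1.008 = 39.998 g/mol.
M(Na2O) = 2(22.99) + 16.00 = 61.98 g/mol.
n(NaOH) = 377.50 g / 39.998 g/mol = 9.4380 mol.
From the equation the NaOH:Na2O mole ratio is 2:1, so n(Na2O) = 9.4380 × 1/2 = 4.7190 mol.
Mass of Na2O = 4.7190 mol × 61.98 g/mol = 292.48 g.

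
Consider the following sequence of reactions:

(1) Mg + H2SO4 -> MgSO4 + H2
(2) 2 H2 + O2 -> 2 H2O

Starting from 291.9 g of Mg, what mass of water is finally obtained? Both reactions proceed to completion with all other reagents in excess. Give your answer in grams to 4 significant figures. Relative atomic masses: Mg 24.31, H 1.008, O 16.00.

216.3 g

M(Mg) = 24.31 g/mol.
M(H2O) = 2(1.008) + 16.00 = 18.016 g/mol.
n(Mg) = 291.90 / 24.31 = 12.007 mol.
Step 1 gives a 1:1 ratio of Mg to H2, so n(H2) = 12.007 mol.
In step 2 the H2:H2O ratio is 2:2, so n(H2O) = 12.007 mol.
Mass of H2O = 12.007 × 18.016 = 216.33 g.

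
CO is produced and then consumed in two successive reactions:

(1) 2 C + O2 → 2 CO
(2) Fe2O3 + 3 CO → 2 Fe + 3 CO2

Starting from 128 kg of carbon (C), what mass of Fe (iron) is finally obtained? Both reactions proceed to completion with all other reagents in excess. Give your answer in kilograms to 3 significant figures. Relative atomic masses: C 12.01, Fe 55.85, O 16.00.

397 kg

M(C) = 12.01 g/mol.
M(Fe) = 55.85 g/mol.
128 kg = 128000 g.
n(C) = 128000 / 12.01 = 10660 mol.
Step 1 gives a 2:2 ratio of C to CO, so n(CO) = 10660 mol.
In step 2 the CO:Fe ratio is 3:2, so n(Fe) = 7105 mol.
Mass of Fe = 7105 × 55.85 = 396800 g = 397 kg.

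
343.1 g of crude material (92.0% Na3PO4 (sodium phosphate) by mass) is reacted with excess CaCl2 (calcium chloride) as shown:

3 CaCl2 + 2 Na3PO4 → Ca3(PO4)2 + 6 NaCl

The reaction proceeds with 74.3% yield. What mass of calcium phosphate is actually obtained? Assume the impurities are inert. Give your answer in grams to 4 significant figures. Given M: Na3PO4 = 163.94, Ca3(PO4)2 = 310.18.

Pure Na3PO4 available = 343.1 g × 0.920 = 315.65 g.
n(Na3PO4) = 315.65 g / 163.94 g/mol = 1.9254 mol.
From the equation the Na3PO4:Ca3(PO4)2 mole ratio is 2:1, so n(Ca3(PO4)2) = 1.9254 × 1/2 = 0.96271 mol.
Mass of Ca3(PO4)2 = 0.96271 mol × 310.18 g/mol = 298.61 g.
Actual mass collected = 298.61 g × 0.743 = 221.87 g.

221.9 g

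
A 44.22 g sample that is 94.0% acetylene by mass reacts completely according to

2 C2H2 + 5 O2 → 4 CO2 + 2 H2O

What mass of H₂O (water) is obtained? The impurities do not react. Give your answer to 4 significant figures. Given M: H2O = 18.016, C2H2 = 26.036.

28.76 g

Mass of pure C2H2 = 44.22 g × 0.940 = 41.567 g.
n(C2H2) = 41.567 g / 26.036 g/mol = 1.5965 mol.
From the equation the C2H2:H2O mole ratio is 2:2, so n(H2O) = 1.5965 × 2/2 = 1.5965 mol.
Mass of H2O = 1.5965 mol × 18.016 g/mol = 28.763 g.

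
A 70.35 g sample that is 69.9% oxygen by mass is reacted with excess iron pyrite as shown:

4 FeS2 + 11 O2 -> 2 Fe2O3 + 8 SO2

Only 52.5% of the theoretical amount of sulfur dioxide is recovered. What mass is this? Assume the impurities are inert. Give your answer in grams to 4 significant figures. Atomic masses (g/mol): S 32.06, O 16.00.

Pure O2 available = 70.35 g × 0.699 = 49.175 g.
M(O2) = 2(16.00) = 32.00 g/mol.
M(SO2) = 32.06 + 2(16.00) = 64.06 g/mol.
n(O2) = 49.175 g / 32.00 g/mol = 1.5367 mol.
From the equation the O2:SO2 mole ratio is 11:8, so n(SO2) = 1.5367 × 8/11 = 1.1176 mol.
Mass of SO2 = 1.1176 mol × 64.06 g/mol = 71.594 g.
Actual mass collected = 71.594 g × 0.525 = 37.587 g.

37.59 g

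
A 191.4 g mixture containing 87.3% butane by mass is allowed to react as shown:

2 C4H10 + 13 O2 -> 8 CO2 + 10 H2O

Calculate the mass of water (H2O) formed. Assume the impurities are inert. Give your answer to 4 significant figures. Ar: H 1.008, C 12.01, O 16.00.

Mass of pure C4H10 = 191.4 g × 0.873 = 167.09 g.
M(C4H10) = 4(12.01) + 10(1.008) = 58.12 g/mol.
M(H2O) = 2(1.008) + 16.00 = 18.016 g/mol.
n(C4H10) = 167.09 g / 58.12 g/mol = 2.8750 mol.
From the equation the C4H10:H2O mole ratio is 2:10, so n(H2O) = 2.8750 × 10/2 = 14.375 mol.
Mass of H2O = 14.375 mol × 18.016 g/mol = 258.98 g.

259.0 g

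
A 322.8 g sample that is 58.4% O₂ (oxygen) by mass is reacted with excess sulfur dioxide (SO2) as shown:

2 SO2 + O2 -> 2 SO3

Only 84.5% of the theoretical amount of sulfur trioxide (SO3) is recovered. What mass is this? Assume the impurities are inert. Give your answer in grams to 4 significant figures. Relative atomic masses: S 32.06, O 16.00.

Pure O2 available = 322.8 g × 0.584 = 188.52 g.
M(O2) = 2(16.00) = 32.00 g/mol.
M(SO3) = 32.06 + 3(16.00) = 80.06 g/mol.
n(O2) = 188.52 g / 32.00 g/mol = 5.8911 mol.
From the equation the O2:SO3 mole ratio is 1:2, so n(SO3) = 5.8911 × 2/1 = 11.782 mol.
Mass of SO3 = 11.782 mol × 80.06 g/mol = 943.28 g.
Actual mass collected = 943.28 g × 0.845 = 797.07 g.

797.1 g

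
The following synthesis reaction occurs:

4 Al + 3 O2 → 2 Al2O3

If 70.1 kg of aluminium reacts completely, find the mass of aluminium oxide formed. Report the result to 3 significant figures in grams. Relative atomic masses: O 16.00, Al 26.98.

M(Al) = 26.98 g/mol.
M(Al2O3) = 2(26.98) + 3(16.00) = 101.96 g/mol.
Convert: 70.1 kg = 70100 g.
n(Al) = 70100 g / 26.98 g/mol = 2598 mol.
From the equation the Al:Al2O3 mole ratio is 4:2, so n(Al2O3) = 2598 × 2/4 = 1299 mol.
Mass of Al2O3 = 1299 mol × 101.96 g/mol = 132500 g.

132000 g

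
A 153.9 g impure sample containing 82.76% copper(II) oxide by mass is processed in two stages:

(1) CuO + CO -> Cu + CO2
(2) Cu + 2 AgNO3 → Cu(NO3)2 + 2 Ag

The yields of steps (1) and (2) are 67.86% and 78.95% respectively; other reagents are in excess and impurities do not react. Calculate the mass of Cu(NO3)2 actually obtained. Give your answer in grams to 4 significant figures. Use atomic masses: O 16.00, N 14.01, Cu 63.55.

Pure CuO = 153.9 × 0.8276 = 127.37 g.
M(CuO) = 63.55 + 16.00 = 79.55 g/mol.
M(Cu(NO3)2) = 63.55 + 2(14.01) + 6(16.00) = 187.57 g/mol.
n(CuO) = 127.37 / 79.55 = 1.6011 mol.
Step 1 (CuO:Cu = 1:1): theoretical n(Cu) = 1.6011 mol; at 67.86% yield, n(Cu) = 1.0865 mol.
Step 2 (Cu:Cu(NO3)2 = 1:1): theoretical n(Cu(NO3)2) = 1.0865 mol, so theoretical mass = 1.0865 × 187.57 = 203.80 g.
At 78.95% yield, actual mass of Cu(NO3)2 = 203.80 × 0.7895 = 160.90 g.

160.9 g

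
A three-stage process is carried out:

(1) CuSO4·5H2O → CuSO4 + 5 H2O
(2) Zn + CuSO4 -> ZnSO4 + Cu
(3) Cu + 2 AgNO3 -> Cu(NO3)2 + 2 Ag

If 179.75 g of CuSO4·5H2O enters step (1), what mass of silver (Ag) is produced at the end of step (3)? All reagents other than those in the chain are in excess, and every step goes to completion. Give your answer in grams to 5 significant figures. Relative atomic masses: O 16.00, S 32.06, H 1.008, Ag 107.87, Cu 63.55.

155.31 g

M(CuSO4·5H2O) = 63.55 + 32.06 + 9(16.00) + 10(1.008) = 249.69 g/mol.
M(Ag) = 107.87 g/mol.
n(CuSO4·5H2O) = 179.75 / 249.69 = 0.719893 mol.
Reaction (1): CuSO4·5H2O→CuSO4 ratio 1:1 ⇒ n(CuSO4) = 0.719893 mol.
Reaction (2): CuSO4→Cu ratio 1:1 ⇒ n(Cu) = 0.719893 mol.
Reaction (3): Cu→Ag ratio 1:2 ⇒ n(Ag) = 1.43979 mol.
Mass of Ag = 1.43979 × 107.87 = 155.310 g.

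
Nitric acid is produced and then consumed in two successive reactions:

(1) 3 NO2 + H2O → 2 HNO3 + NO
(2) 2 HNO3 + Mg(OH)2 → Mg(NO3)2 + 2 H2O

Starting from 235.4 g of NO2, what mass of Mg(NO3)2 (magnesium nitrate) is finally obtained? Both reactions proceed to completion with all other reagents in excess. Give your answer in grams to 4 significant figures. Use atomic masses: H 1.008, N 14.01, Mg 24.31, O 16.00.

M(NO2) = 14.01 + 2(16.00) = 46.01 g/mol.
M(Mg(NO3)2) = 24.31 + 2(14.01) + 6(16.00) = 148.33 g/mol.
n(NO2) = 235.40 / 46.01 = 5.1163 mol.
Step 1 gives a 3:2 ratio of NO2 to HNO3, so n(HNO3) = 3.4109 mol.
In step 2 the HNO3:Mg(NO3)2 ratio is 2:1, so n(Mg(NO3)2) = 1.7054 mol.
Mass of Mg(NO3)2 = 1.7054 × 148.33 = 252.97 g.

253.0 g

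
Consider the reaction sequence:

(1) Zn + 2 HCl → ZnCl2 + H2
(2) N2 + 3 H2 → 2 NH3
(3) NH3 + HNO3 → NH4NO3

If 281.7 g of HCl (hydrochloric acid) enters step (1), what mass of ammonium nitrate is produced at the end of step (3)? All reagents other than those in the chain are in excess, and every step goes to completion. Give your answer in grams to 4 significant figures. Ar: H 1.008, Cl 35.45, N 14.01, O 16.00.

206.2 g

M(HCl) = 1.008 + 35.45 = 36.458 g/mol.
M(NH4NO3) = 2(14.01) + 4(1.008) + 3(16.00) = 80.052 g/mol.
n(HCl) = 281.7 / 36.458 = 7.7267 mol.
Reaction (1): HCl→H2 ratio 2:1 ⇒ n(H2) = 3.8633 mol.
Reaction (2): H2→NH3 ratio 3:2 ⇒ n(NH3) = 2.5756 mol.
Reaction (3): NH3→NH4NO3 ratio 1:1 ⇒ n(NH4NO3) = 2.5756 mol.
Mass of NH4NO3 = 2.5756 × 80.052 = 206.18 g.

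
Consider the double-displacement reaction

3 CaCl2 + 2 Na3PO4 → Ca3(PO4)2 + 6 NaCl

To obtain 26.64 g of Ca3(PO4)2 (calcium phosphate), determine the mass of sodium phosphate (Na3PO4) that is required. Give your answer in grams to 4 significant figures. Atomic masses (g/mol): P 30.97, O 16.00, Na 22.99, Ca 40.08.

28.16 g

M(Ca3(PO4)2) = 3(40.08) + 2(30.97) + 8(16.00) = 310.18 g/mol.
M(Na3PO4) = 3(22.99) + 30.97 + 4(16.00) = 163.94 g/mol.
n(Ca3(PO4)2) = 26.640 g / 310.18 g/mol = 0.085886 mol.
From the equation the Ca3(PO4)2:Na3PO4 mole ratio is 1:2, so n(Na3PO4) = 0.085886 × 2/1 = 0.17177 mol.
Mass of Na3PO4 = 0.17177 mol × 163.94 g/mol = 28.160 g.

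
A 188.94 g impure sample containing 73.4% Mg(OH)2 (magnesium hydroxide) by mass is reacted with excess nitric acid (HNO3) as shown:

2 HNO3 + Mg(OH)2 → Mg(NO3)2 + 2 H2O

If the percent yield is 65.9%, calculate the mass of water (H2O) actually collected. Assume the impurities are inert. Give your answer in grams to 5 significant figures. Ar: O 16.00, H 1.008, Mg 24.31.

56.459 g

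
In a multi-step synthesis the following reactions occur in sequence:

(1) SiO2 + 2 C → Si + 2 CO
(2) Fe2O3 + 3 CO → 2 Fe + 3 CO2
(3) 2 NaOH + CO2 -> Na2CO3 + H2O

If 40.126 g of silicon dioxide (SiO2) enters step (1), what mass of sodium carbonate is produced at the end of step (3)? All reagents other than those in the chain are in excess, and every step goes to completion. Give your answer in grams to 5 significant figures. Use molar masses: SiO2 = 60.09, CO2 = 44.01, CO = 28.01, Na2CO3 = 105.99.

141.55 g

n(SiO2) = 40.126 / 60.09 = 0.667765 mol.
Reaction (1): SiO2→CO ratio 1:2 ⇒ n(CO) = 1.33553 mol.
Reaction (2): CO→CO2 ratio 3:3 ⇒ n(CO2) = 1.33553 mol.
Reaction (3): CO2→Na2CO3 ratio 1:1 ⇒ n(Na2CO3) = 1.33553 mol.
Mass of Na2CO3 = 1.33553 × 105.99 = 141.553 g.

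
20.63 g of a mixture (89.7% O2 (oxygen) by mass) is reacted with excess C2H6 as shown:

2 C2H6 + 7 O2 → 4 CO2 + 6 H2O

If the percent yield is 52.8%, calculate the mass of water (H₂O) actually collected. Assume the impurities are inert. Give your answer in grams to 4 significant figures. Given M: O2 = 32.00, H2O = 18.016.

Pure O2 available = 20.63 g × 0.897 = 18.505 g.
n(O2) = 18.505 g / 32.00 g/mol = 0.57828 mol.
From the equation the O2:H2O mole ratio is 7:6, so n(H2O) = 0.57828 × 6/7 = 0.49567 mol.
Mass of H2O = 0.49567 mol × 18.016 g/mol = 8.9300 g.
Actual mass collected = 8.9300 g × 0.528 = 4.7151 g.

4.715 g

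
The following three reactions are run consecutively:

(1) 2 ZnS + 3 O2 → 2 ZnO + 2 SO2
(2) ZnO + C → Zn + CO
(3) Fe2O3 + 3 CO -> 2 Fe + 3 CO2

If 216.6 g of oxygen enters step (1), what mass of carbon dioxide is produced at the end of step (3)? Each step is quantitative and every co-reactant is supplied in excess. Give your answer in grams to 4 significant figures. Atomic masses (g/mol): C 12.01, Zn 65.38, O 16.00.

M(O2) = 2(16.00) = 32.00 g/mol.
M(CO2) = 12.01 + 2(16.00) = 44.01 g/mol.
n(O2) = 216.6 / 32.00 = 6.7687 mol.
Reaction (1): O2→ZnO ratio 3:2 ⇒ n(ZnO) = 4.5125 mol.
Reaction (2): ZnO→CO ratio 1:1 ⇒ n(CO) = 4.5125 mol.
Reaction (3): CO→CO2 ratio 3:3 ⇒ n(CO2) = 4.5125 mol.
Mass of CO2 = 4.5125 × 44.01 = 198.60 g.

198.6 g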